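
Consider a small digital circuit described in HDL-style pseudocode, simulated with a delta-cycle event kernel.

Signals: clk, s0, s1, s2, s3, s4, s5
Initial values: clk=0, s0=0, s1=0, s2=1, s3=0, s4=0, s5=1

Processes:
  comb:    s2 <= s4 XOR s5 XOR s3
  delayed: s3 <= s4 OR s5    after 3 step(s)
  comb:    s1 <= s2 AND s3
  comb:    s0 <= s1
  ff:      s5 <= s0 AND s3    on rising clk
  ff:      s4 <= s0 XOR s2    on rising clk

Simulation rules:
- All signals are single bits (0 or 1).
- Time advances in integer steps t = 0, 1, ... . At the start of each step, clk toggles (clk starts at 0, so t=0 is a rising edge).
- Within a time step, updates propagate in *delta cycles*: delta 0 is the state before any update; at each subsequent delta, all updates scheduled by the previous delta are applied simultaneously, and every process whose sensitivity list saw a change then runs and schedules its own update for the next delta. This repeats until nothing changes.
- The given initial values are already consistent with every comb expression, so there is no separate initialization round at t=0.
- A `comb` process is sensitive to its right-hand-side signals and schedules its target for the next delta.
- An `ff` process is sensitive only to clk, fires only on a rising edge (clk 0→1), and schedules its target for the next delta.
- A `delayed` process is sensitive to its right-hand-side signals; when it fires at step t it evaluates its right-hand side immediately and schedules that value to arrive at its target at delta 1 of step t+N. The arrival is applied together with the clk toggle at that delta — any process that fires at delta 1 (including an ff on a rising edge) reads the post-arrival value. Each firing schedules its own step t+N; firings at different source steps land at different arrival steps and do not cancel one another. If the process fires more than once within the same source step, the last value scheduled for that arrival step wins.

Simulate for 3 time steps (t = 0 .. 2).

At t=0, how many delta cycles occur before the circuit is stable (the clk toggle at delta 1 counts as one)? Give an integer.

2

t0.Δ0 s4=0 clk=0 s0=0 s1=0 s5=1 s2=1 s3=0
t0.Δ1 s4=0 clk=1 s0=0 s1=0 s5=1 s2=1 s3=0
t0.Δ2 s4=1 clk=1 s0=0 s1=0 s5=0 s2=1 s3=0
t1.Δ0 s4=1 clk=1 s0=0 s1=0 s5=0 s2=1 s3=0
t1.Δ1 s4=1 clk=0 s0=0 s1=0 s5=0 s2=1 s3=0
t2.Δ0 s4=1 clk=0 s0=0 s1=0 s5=0 s2=1 s3=0
t2.Δ1 s4=1 clk=1 s0=0 s1=0 s5=0 s2=1 s3=0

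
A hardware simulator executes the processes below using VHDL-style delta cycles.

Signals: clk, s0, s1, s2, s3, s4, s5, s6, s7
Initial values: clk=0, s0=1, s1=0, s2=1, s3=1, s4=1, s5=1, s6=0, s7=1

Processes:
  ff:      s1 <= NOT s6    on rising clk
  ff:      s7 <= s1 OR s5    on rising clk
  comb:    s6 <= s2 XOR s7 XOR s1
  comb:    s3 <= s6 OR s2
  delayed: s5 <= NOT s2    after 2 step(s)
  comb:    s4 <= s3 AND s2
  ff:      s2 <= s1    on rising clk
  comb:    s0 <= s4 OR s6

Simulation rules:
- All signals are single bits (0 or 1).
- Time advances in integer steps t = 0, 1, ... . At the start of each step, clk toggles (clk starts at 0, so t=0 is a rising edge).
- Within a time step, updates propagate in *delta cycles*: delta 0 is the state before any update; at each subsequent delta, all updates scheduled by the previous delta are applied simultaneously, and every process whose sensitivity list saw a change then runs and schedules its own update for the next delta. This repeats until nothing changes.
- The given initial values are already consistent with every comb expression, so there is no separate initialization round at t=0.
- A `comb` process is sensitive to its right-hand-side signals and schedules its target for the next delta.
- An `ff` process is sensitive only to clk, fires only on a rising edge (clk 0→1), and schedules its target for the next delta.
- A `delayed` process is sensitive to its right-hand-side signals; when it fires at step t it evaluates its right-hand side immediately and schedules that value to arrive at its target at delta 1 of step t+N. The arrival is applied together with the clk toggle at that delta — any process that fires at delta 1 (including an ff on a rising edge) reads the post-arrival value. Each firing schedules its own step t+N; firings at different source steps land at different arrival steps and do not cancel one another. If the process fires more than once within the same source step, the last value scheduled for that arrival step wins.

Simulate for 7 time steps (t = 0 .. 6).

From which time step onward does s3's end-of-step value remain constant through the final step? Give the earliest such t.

t0.Δ0 s0=1 s3=1 s5=1 s2=1 s1=0 s7=1 s6=0 s4=1 clk=0
t0.Δ1 s0=1 s3=1 s5=1 s2=1 s1=0 s7=1 s6=0 s4=1 clk=1
t0.Δ2 s0=1 s3=1 s5=1 s2=0 s1=1 s7=1 s6=0 s4=1 clk=1
t0.Δ3 s0=1 s3=0 s5=1 s2=0 s1=1 s7=1 s6=0 s4=0 clk=1
t0.Δ4 s0=0 s3=0 s5=1 s2=0 s1=1 s7=1 s6=0 s4=0 clk=1
t1.Δ0 s0=0 s3=0 s5=1 s2=0 s1=1 s7=1 s6=0 s4=0 clk=1
t1.Δ1 s0=0 s3=0 s5=1 s2=0 s1=1 s7=1 s6=0 s4=0 clk=0
t2.Δ0 s0=0 s3=0 s5=1 s2=0 s1=1 s7=1 s6=0 s4=0 clk=0
t2.Δ1 s0=0 s3=0 s5=1 s2=0 s1=1 s7=1 s6=0 s4=0 clk=1
t2.Δ2 s0=0 s3=0 s5=1 s2=1 s1=1 s7=1 s6=0 s4=0 clk=1
t2.Δ3 s0=0 s3=1 s5=1 s2=1 s1=1 s7=1 s6=1 s4=0 clk=1
t2.Δ4 s0=1 s3=1 s5=1 s2=1 s1=1 s7=1 s6=1 s4=1 clk=1
t3.Δ0 s0=1 s3=1 s5=1 s2=1 s1=1 s7=1 s6=1 s4=1 clk=1
t3.Δ1 s0=1 s3=1 s5=1 s2=1 s1=1 s7=1 s6=1 s4=1 clk=0
t4.Δ0 s0=1 s3=1 s5=1 s2=1 s1=1 s7=1 s6=1 s4=1 clk=0
t4.Δ1 s0=1 s3=1 s5=0 s2=1 s1=1 s7=1 s6=1 s4=1 clk=1
t4.Δ2 s0=1 s3=1 s5=0 s2=1 s1=0 s7=1 s6=1 s4=1 clk=1
t4.Δ3 s0=1 s3=1 s5=0 s2=1 s1=0 s7=1 s6=0 s4=1 clk=1
t5.Δ0 s0=1 s3=1 s5=0 s2=1 s1=0 s7=1 s6=0 s4=1 clk=1
t5.Δ1 s0=1 s3=1 s5=0 s2=1 s1=0 s7=1 s6=0 s4=1 clk=0
t6.Δ0 s0=1 s3=1 s5=0 s2=1 s1=0 s7=1 s6=0 s4=1 clk=0
t6.Δ1 s0=1 s3=1 s5=0 s2=1 s1=0 s7=1 s6=0 s4=1 clk=1
t6.Δ2 s0=1 s3=1 s5=0 s2=0 s1=1 s7=0 s6=0 s4=1 clk=1
t6.Δ3 s0=1 s3=0 s5=0 s2=0 s1=1 s7=0 s6=1 s4=0 clk=1
t6.Δ4 s0=1 s3=1 s5=0 s2=0 s1=1 s7=0 s6=1 s4=0 clk=1

2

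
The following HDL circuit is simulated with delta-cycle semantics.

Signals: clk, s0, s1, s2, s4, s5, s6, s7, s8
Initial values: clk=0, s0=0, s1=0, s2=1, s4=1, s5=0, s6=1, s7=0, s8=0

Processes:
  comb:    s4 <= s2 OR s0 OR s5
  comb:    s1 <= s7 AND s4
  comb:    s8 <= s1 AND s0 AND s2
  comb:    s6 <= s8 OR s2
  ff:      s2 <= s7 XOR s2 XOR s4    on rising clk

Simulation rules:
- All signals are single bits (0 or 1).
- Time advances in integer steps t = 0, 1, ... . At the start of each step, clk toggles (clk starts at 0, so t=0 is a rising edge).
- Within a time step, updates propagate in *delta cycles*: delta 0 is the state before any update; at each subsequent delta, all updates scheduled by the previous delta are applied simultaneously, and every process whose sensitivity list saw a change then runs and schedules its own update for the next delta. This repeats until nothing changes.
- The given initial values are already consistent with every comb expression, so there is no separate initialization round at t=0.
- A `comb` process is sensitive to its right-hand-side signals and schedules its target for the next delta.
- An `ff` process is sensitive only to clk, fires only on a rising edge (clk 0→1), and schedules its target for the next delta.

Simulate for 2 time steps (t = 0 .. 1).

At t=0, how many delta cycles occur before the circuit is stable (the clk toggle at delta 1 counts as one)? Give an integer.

3

[bits: s4,clk,s2,s1,s0,s6,s5,s7,s8]
t=0: Δ0=101001000 Δ1=111001000 Δ2=110001000 Δ3=010000000 | 3Δ
t=1: Δ0=010000000 Δ1=000000000 | 1Δ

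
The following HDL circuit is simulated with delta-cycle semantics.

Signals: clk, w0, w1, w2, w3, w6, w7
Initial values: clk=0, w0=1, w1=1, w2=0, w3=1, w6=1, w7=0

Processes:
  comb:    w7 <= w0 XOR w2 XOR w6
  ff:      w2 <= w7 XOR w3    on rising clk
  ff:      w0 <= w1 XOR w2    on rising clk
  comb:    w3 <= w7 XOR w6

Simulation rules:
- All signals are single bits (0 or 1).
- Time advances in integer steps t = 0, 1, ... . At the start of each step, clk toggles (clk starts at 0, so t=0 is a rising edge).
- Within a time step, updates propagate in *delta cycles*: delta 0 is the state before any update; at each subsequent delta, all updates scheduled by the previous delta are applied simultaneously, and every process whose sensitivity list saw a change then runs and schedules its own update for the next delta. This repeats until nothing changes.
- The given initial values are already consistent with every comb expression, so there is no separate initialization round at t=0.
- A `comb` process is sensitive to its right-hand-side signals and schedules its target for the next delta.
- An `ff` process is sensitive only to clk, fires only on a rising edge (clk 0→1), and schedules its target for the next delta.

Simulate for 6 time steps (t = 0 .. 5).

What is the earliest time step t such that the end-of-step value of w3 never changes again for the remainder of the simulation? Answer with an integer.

t0.Δ0 w6=1 w7=0 w3=1 w0=1 clk=0 w2=0 w1=1
t0.Δ1 w6=1 w7=0 w3=1 w0=1 clk=1 w2=0 w1=1
t0.Δ2 w6=1 w7=0 w3=1 w0=1 clk=1 w2=1 w1=1
t0.Δ3 w6=1 w7=1 w3=1 w0=1 clk=1 w2=1 w1=1
t0.Δ4 w6=1 w7=1 w3=0 w0=1 clk=1 w2=1 w1=1
t1.Δ0 w6=1 w7=1 w3=0 w0=1 clk=1 w2=1 w1=1
t1.Δ1 w6=1 w7=1 w3=0 w0=1 clk=0 w2=1 w1=1
t2.Δ0 w6=1 w7=1 w3=0 w0=1 clk=0 w2=1 w1=1
t2.Δ1 w6=1 w7=1 w3=0 w0=1 clk=1 w2=1 w1=1
t2.Δ2 w6=1 w7=1 w3=0 w0=0 clk=1 w2=1 w1=1
t2.Δ3 w6=1 w7=0 w3=0 w0=0 clk=1 w2=1 w1=1
t2.Δ4 w6=1 w7=0 w3=1 w0=0 clk=1 w2=1 w1=1
t3.Δ0 w6=1 w7=0 w3=1 w0=0 clk=1 w2=1 w1=1
t3.Δ1 w6=1 w7=0 w3=1 w0=0 clk=0 w2=1 w1=1
t4.Δ0 w6=1 w7=0 w3=1 w0=0 clk=0 w2=1 w1=1
t4.Δ1 w6=1 w7=0 w3=1 w0=0 clk=1 w2=1 w1=1
t5.Δ0 w6=1 w7=0 w3=1 w0=0 clk=1 w2=1 w1=1
t5.Δ1 w6=1 w7=0 w3=1 w0=0 clk=0 w2=1 w1=1

2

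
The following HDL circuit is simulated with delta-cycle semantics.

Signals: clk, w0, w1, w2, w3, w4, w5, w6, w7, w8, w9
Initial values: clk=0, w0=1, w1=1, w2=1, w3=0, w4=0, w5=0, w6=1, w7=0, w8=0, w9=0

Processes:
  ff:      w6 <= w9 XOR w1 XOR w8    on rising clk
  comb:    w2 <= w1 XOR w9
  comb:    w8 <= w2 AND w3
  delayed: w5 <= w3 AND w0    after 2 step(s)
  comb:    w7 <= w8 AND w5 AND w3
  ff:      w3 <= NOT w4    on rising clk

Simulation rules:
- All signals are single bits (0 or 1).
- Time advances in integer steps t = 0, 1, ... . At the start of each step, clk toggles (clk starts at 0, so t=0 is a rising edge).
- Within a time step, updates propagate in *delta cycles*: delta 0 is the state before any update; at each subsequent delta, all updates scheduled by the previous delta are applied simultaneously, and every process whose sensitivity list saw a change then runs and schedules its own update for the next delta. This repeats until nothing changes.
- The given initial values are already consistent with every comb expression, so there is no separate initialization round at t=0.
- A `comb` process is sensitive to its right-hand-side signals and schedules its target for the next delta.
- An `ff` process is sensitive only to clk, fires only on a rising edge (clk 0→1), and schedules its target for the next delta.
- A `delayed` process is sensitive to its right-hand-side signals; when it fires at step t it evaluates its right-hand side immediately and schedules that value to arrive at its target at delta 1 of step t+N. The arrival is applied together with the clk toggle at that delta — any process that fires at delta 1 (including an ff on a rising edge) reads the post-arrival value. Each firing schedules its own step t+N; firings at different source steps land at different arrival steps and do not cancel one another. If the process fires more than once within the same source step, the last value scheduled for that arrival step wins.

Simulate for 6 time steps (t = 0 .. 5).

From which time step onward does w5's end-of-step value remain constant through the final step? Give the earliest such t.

2

t0.Δ0 w5=0 w0=1 w7=0 w4=0 w3=0 w2=1 w8=0 w9=0 w6=1 clk=0 w1=1
t0.Δ1 w5=0 w0=1 w7=0 w4=0 w3=0 w2=1 w8=0 w9=0 w6=1 clk=1 w1=1
t0.Δ2 w5=0 w0=1 w7=0 w4=0 w3=1 w2=1 w8=0 w9=0 w6=1 clk=1 w1=1
t0.Δ3 w5=0 w0=1 w7=0 w4=0 w3=1 w2=1 w8=1 w9=0 w6=1 clk=1 w1=1
t1.Δ0 w5=0 w0=1 w7=0 w4=0 w3=1 w2=1 w8=1 w9=0 w6=1 clk=1 w1=1
t1.Δ1 w5=0 w0=1 w7=0 w4=0 w3=1 w2=1 w8=1 w9=0 w6=1 clk=0 w1=1
t2.Δ0 w5=0 w0=1 w7=0 w4=0 w3=1 w2=1 w8=1 w9=0 w6=1 clk=0 w1=1
t2.Δ1 w5=1 w0=1 w7=0 w4=0 w3=1 w2=1 w8=1 w9=0 w6=1 clk=1 w1=1
t2.Δ2 w5=1 w0=1 w7=1 w4=0 w3=1 w2=1 w8=1 w9=0 w6=0 clk=1 w1=1
t3.Δ0 w5=1 w0=1 w7=1 w4=0 w3=1 w2=1 w8=1 w9=0 w6=0 clk=1 w1=1
t3.Δ1 w5=1 w0=1 w7=1 w4=0 w3=1 w2=1 w8=1 w9=0 w6=0 clk=0 w1=1
t4.Δ0 w5=1 w0=1 w7=1 w4=0 w3=1 w2=1 w8=1 w9=0 w6=0 clk=0 w1=1
t4.Δ1 w5=1 w0=1 w7=1 w4=0 w3=1 w2=1 w8=1 w9=0 w6=0 clk=1 w1=1
t5.Δ0 w5=1 w0=1 w7=1 w4=0 w3=1 w2=1 w8=1 w9=0 w6=0 clk=1 w1=1
t5.Δ1 w5=1 w0=1 w7=1 w4=0 w3=1 w2=1 w8=1 w9=0 w6=0 clk=0 w1=1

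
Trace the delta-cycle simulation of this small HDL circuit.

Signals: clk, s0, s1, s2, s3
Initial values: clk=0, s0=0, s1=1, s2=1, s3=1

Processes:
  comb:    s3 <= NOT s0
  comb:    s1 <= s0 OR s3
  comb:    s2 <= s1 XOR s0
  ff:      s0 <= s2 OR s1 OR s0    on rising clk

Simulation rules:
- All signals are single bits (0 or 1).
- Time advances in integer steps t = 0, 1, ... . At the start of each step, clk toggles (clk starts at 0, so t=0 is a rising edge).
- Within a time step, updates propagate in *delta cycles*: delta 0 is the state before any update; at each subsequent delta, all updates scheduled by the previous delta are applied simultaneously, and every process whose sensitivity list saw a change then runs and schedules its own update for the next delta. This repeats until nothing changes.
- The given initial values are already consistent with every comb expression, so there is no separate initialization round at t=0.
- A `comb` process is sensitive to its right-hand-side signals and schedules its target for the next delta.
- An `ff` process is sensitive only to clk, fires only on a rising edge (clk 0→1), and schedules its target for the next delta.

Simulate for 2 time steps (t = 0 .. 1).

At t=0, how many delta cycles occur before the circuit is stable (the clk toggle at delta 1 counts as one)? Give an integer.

3

t=0 Δ0: s1=1 s3=1 s2=1 s0=0 clk=0
  Δ1: clk:0→1
  Δ2: s0:0→1
  Δ3: s3:1→0, s2:1→0
  (3Δ to stable)
t=1 Δ0: s1=1 s3=0 s2=0 s0=1 clk=1
  Δ1: clk:1→0
  (1Δ to stable)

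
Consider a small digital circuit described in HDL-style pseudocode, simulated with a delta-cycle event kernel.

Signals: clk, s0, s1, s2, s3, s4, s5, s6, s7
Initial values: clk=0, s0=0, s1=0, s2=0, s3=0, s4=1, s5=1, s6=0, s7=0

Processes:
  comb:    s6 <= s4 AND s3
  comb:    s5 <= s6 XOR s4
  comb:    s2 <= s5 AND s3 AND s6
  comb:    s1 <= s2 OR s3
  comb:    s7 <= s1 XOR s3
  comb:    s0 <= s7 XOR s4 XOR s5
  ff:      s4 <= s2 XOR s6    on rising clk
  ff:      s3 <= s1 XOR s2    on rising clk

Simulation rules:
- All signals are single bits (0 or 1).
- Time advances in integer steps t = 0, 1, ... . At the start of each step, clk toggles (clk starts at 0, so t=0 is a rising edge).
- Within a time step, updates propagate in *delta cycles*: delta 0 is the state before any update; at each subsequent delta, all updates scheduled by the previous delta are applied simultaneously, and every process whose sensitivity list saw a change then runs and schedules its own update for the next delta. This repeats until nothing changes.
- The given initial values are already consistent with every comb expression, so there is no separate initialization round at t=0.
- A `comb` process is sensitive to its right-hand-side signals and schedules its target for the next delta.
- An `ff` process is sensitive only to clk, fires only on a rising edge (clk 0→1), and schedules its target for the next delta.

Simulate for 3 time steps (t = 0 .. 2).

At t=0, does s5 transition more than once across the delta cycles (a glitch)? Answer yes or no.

no

[bits: s7,s0,s1,clk,s4,s2,s3,s5,s6]
t=0: Δ0=000010010 Δ1=000110010 Δ2=000100010 Δ3=010100000 Δ4=000100000 | 4Δ
t=1: Δ0=000100000 Δ1=000000000 | 1Δ
t=2: Δ0=000000000 Δ1=000100000 | 1Δ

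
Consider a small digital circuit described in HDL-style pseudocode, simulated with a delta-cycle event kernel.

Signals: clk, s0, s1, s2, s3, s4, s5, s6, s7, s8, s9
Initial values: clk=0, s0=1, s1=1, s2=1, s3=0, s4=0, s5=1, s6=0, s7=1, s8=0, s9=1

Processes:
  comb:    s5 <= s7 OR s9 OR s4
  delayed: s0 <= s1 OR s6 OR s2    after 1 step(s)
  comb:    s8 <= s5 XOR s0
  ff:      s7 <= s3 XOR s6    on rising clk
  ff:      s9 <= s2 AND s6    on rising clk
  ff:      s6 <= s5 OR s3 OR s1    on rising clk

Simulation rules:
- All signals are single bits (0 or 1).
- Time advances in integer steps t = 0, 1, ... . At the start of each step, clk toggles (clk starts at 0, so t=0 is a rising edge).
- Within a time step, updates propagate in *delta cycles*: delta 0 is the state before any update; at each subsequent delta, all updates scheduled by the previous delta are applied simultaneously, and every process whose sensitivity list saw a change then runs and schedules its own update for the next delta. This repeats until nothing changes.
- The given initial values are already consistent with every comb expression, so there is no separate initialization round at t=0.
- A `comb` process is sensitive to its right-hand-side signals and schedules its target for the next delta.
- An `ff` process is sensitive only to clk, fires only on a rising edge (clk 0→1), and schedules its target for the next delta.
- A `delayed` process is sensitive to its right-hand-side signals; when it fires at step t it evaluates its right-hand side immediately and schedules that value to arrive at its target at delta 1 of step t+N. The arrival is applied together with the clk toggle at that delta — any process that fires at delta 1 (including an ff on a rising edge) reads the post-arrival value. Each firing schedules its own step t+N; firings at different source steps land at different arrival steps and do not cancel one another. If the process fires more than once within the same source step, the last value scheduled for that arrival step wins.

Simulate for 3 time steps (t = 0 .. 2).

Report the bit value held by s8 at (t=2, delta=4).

t=0 Δ0: clk=0 s5=1 s3=0 s8=0 s9=1 s6=0 s4=0 s0=1 s1=1 s2=1 s7=1
  Δ1: clk:0→1
  Δ2: s9:1→0, s6:0→1, s7:1→0
  Δ3: s5:1→0
  Δ4: s8:0→1
  (4Δ to stable)
t=1 Δ0: clk=1 s5=0 s3=0 s8=1 s9=0 s6=1 s4=0 s0=1 s1=1 s2=1 s7=0
  Δ1: clk:1→0
  (1Δ to stable)
t=2 Δ0: clk=0 s5=0 s3=0 s8=1 s9=0 s6=1 s4=0 s0=1 s1=1 s2=1 s7=0
  Δ1: clk:0→1
  Δ2: s9:0→1, s7:0→1
  Δ3: s5:0→1
  Δ4: s8:1→0
  (4Δ to stable)

0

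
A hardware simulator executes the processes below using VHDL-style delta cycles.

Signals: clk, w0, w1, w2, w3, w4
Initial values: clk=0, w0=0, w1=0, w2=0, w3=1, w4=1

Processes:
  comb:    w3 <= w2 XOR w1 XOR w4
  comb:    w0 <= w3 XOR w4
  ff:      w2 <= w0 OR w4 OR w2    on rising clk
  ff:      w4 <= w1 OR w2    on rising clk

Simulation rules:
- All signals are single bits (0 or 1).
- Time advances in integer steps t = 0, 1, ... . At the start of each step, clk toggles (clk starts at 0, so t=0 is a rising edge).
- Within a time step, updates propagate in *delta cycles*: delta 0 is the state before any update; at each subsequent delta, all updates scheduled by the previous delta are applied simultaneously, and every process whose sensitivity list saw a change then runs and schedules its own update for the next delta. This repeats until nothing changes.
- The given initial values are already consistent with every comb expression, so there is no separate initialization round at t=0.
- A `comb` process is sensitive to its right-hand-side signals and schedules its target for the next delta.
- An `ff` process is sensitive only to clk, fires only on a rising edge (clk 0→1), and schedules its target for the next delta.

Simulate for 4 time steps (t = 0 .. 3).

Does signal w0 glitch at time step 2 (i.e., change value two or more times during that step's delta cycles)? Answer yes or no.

yes

t=0 Δ0: w3=1 w1=0 w2=0 w0=0 w4=1 clk=0
  Δ1: clk:0→1
  Δ2: w2:0→1, w4:1→0
  Δ3: w0:0→1
  (3Δ to stable)
t=1 Δ0: w3=1 w1=0 w2=1 w0=1 w4=0 clk=1
  Δ1: clk:1→0
  (1Δ to stable)
t=2 Δ0: w3=1 w1=0 w2=1 w0=1 w4=0 clk=0
  Δ1: clk:0→1
  Δ2: w4:0→1
  Δ3: w3:1→0, w0:1→0
  Δ4: w0:0→1
  (4Δ to stable)
t=3 Δ0: w3=0 w1=0 w2=1 w0=1 w4=1 clk=1
  Δ1: clk:1→0
  (1Δ to stable)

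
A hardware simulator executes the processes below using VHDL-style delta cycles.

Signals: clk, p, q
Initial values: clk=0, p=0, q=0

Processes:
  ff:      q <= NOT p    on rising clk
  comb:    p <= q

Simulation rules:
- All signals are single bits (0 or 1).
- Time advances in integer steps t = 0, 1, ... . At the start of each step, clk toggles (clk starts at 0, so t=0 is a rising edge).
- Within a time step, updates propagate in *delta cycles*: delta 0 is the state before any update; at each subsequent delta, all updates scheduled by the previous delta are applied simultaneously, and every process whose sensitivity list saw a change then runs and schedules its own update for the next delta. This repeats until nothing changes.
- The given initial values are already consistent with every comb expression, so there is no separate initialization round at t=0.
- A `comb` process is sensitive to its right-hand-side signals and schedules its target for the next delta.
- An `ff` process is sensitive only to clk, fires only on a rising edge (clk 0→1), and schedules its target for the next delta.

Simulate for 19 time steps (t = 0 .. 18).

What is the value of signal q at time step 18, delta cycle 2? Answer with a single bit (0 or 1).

t0.Δ0 p=0 clk=0 q=0
t0.Δ1 p=0 clk=1 q=0
t0.Δ2 p=0 clk=1 q=1
t0.Δ3 p=1 clk=1 q=1
t1.Δ0 p=1 clk=1 q=1
t1.Δ1 p=1 clk=0 q=1
t2.Δ0 p=1 clk=0 q=1
t2.Δ1 p=1 clk=1 q=1
t2.Δ2 p=1 clk=1 q=0
t2.Δ3 p=0 clk=1 q=0
t3.Δ0 p=0 clk=1 q=0
t3.Δ1 p=0 clk=0 q=0
t4.Δ0 p=0 clk=0 q=0
t4.Δ1 p=0 clk=1 q=0
t4.Δ2 p=0 clk=1 q=1
t4.Δ3 p=1 clk=1 q=1
t5.Δ0 p=1 clk=1 q=1
t5.Δ1 p=1 clk=0 q=1
t6.Δ0 p=1 clk=0 q=1
t6.Δ1 p=1 clk=1 q=1
t6.Δ2 p=1 clk=1 q=0
t6.Δ3 p=0 clk=1 q=0
t7.Δ0 p=0 clk=1 q=0
t7.Δ1 p=0 clk=0 q=0
t8.Δ0 p=0 clk=0 q=0
t8.Δ1 p=0 clk=1 q=0
t8.Δ2 p=0 clk=1 q=1
t8.Δ3 p=1 clk=1 q=1
t9.Δ0 p=1 clk=1 q=1
t9.Δ1 p=1 clk=0 q=1
t10.Δ0 p=1 clk=0 q=1
t10.Δ1 p=1 clk=1 q=1
t10.Δ2 p=1 clk=1 q=0
t10.Δ3 p=0 clk=1 q=0
t11.Δ0 p=0 clk=1 q=0
t11.Δ1 p=0 clk=0 q=0
t12.Δ0 p=0 clk=0 q=0
t12.Δ1 p=0 clk=1 q=0
t12.Δ2 p=0 clk=1 q=1
t12.Δ3 p=1 clk=1 q=1
t13.Δ0 p=1 clk=1 q=1
t13.Δ1 p=1 clk=0 q=1
t14.Δ0 p=1 clk=0 q=1
t14.Δ1 p=1 clk=1 q=1
t14.Δ2 p=1 clk=1 q=0
t14.Δ3 p=0 clk=1 q=0
t15.Δ0 p=0 clk=1 q=0
t15.Δ1 p=0 clk=0 q=0
t16.Δ0 p=0 clk=0 q=0
t16.Δ1 p=0 clk=1 q=0
t16.Δ2 p=0 clk=1 q=1
t16.Δ3 p=1 clk=1 q=1
t17.Δ0 p=1 clk=1 q=1
t17.Δ1 p=1 clk=0 q=1
t18.Δ0 p=1 clk=0 q=1
t18.Δ1 p=1 clk=1 q=1
t18.Δ2 p=1 clk=1 q=0
t18.Δ3 p=0 clk=1 q=0

0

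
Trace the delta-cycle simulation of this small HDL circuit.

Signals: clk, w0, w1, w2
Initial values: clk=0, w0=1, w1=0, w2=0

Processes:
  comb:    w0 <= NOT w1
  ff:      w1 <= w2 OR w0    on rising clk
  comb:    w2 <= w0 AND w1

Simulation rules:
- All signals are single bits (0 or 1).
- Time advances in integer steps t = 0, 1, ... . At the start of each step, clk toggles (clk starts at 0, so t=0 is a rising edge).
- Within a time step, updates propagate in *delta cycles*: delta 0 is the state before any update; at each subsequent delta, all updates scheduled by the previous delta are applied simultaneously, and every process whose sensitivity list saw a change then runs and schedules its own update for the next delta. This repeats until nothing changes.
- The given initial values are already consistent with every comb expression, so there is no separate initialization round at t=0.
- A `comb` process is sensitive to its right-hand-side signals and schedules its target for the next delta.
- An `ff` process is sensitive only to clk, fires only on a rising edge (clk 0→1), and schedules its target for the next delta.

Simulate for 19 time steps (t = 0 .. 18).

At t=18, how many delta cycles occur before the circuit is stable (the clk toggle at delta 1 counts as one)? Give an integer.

t0.Δ0 clk=0 w1=0 w2=0 w0=1
t0.Δ1 clk=1 w1=0 w2=0 w0=1
t0.Δ2 clk=1 w1=1 w2=0 w0=1
t0.Δ3 clk=1 w1=1 w2=1 w0=0
t0.Δ4 clk=1 w1=1 w2=0 w0=0
t1.Δ0 clk=1 w1=1 w2=0 w0=0
t1.Δ1 clk=0 w1=1 w2=0 w0=0
t2.Δ0 clk=0 w1=1 w2=0 w0=0
t2.Δ1 clk=1 w1=1 w2=0 w0=0
t2.Δ2 clk=1 w1=0 w2=0 w0=0
t2.Δ3 clk=1 w1=0 w2=0 w0=1
t3.Δ0 clk=1 w1=0 w2=0 w0=1
t3.Δ1 clk=0 w1=0 w2=0 w0=1
t4.Δ0 clk=0 w1=0 w2=0 w0=1
t4.Δ1 clk=1 w1=0 w2=0 w0=1
t4.Δ2 clk=1 w1=1 w2=0 w0=1
t4.Δ3 clk=1 w1=1 w2=1 w0=0
t4.Δ4 clk=1 w1=1 w2=0 w0=0
t5.Δ0 clk=1 w1=1 w2=0 w0=0
t5.Δ1 clk=0 w1=1 w2=0 w0=0
t6.Δ0 clk=0 w1=1 w2=0 w0=0
t6.Δ1 clk=1 w1=1 w2=0 w0=0
t6.Δ2 clk=1 w1=0 w2=0 w0=0
t6.Δ3 clk=1 w1=0 w2=0 w0=1
t7.Δ0 clk=1 w1=0 w2=0 w0=1
t7.Δ1 clk=0 w1=0 w2=0 w0=1
t8.Δ0 clk=0 w1=0 w2=0 w0=1
t8.Δ1 clk=1 w1=0 w2=0 w0=1
t8.Δ2 clk=1 w1=1 w2=0 w0=1
t8.Δ3 clk=1 w1=1 w2=1 w0=0
t8.Δ4 clk=1 w1=1 w2=0 w0=0
t9.Δ0 clk=1 w1=1 w2=0 w0=0
t9.Δ1 clk=0 w1=1 w2=0 w0=0
t10.Δ0 clk=0 w1=1 w2=0 w0=0
t10.Δ1 clk=1 w1=1 w2=0 w0=0
t10.Δ2 clk=1 w1=0 w2=0 w0=0
t10.Δ3 clk=1 w1=0 w2=0 w0=1
t11.Δ0 clk=1 w1=0 w2=0 w0=1
t11.Δ1 clk=0 w1=0 w2=0 w0=1
t12.Δ0 clk=0 w1=0 w2=0 w0=1
t12.Δ1 clk=1 w1=0 w2=0 w0=1
t12.Δ2 clk=1 w1=1 w2=0 w0=1
t12.Δ3 clk=1 w1=1 w2=1 w0=0
t12.Δ4 clk=1 w1=1 w2=0 w0=0
t13.Δ0 clk=1 w1=1 w2=0 w0=0
t13.Δ1 clk=0 w1=1 w2=0 w0=0
t14.Δ0 clk=0 w1=1 w2=0 w0=0
t14.Δ1 clk=1 w1=1 w2=0 w0=0
t14.Δ2 clk=1 w1=0 w2=0 w0=0
t14.Δ3 clk=1 w1=0 w2=0 w0=1
t15.Δ0 clk=1 w1=0 w2=0 w0=1
t15.Δ1 clk=0 w1=0 w2=0 w0=1
t16.Δ0 clk=0 w1=0 w2=0 w0=1
t16.Δ1 clk=1 w1=0 w2=0 w0=1
t16.Δ2 clk=1 w1=1 w2=0 w0=1
t16.Δ3 clk=1 w1=1 w2=1 w0=0
t16.Δ4 clk=1 w1=1 w2=0 w0=0
t17.Δ0 clk=1 w1=1 w2=0 w0=0
t17.Δ1 clk=0 w1=1 w2=0 w0=0
t18.Δ0 clk=0 w1=1 w2=0 w0=0
t18.Δ1 clk=1 w1=1 w2=0 w0=0
t18.Δ2 clk=1 w1=0 w2=0 w0=0
t18.Δ3 clk=1 w1=0 w2=0 w0=1

3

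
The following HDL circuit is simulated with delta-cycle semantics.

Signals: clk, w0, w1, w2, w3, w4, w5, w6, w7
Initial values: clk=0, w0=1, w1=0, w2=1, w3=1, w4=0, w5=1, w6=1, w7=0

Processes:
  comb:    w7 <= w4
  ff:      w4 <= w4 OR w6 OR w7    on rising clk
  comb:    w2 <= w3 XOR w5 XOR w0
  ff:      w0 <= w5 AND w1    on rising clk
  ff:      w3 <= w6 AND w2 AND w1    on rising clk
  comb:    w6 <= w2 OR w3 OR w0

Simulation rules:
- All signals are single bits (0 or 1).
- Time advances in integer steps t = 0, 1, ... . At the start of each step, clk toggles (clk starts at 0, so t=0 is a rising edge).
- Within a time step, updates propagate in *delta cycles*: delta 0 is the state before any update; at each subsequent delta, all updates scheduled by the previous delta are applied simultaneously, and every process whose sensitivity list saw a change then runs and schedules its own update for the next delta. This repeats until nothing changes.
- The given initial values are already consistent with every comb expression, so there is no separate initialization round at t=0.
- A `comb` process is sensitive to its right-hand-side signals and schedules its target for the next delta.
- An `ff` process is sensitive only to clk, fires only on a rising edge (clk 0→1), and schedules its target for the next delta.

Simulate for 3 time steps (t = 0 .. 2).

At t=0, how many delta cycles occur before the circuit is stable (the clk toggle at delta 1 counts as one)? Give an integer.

[bits: w2,w3,w6,w0,clk,w1,w4,w7,w5]
t=0: Δ0=111100001 Δ1=111110001 Δ2=101010101 Δ3=101010111 | 3Δ
t=1: Δ0=101010111 Δ1=101000111 | 1Δ
t=2: Δ0=101000111 Δ1=101010111 | 1Δ

3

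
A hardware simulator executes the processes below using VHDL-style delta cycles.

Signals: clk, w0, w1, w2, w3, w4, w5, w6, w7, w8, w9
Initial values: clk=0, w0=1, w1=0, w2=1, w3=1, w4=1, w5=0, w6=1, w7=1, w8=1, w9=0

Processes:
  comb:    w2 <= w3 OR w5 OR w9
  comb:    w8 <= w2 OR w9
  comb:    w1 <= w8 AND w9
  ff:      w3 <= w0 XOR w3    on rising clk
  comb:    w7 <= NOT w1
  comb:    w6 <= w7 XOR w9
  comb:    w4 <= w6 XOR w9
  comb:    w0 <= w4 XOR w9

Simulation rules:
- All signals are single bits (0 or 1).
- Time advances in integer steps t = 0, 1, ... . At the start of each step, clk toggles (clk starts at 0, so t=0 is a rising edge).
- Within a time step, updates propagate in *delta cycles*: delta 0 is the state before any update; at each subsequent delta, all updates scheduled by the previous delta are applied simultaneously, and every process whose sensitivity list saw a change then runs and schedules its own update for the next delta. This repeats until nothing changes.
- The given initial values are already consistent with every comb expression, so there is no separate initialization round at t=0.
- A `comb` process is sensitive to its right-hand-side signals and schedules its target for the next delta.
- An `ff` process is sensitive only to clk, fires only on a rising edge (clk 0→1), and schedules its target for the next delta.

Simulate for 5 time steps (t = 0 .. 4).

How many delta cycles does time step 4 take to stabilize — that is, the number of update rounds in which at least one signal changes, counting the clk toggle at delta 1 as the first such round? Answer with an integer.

4

t0.Δ0 w1=0 w3=1 w9=0 w2=1 w4=1 w5=0 clk=0 w8=1 w7=1 w6=1 w0=1
t0.Δ1 w1=0 w3=1 w9=0 w2=1 w4=1 w5=0 clk=1 w8=1 w7=1 w6=1 w0=1
t0.Δ2 w1=0 w3=0 w9=0 w2=1 w4=1 w5=0 clk=1 w8=1 w7=1 w6=1 w0=1
t0.Δ3 w1=0 w3=0 w9=0 w2=0 w4=1 w5=0 clk=1 w8=1 w7=1 w6=1 w0=1
t0.Δ4 w1=0 w3=0 w9=0 w2=0 w4=1 w5=0 clk=1 w8=0 w7=1 w6=1 w0=1
t1.Δ0 w1=0 w3=0 w9=0 w2=0 w4=1 w5=0 clk=1 w8=0 w7=1 w6=1 w0=1
t1.Δ1 w1=0 w3=0 w9=0 w2=0 w4=1 w5=0 clk=0 w8=0 w7=1 w6=1 w0=1
t2.Δ0 w1=0 w3=0 w9=0 w2=0 w4=1 w5=0 clk=0 w8=0 w7=1 w6=1 w0=1
t2.Δ1 w1=0 w3=0 w9=0 w2=0 w4=1 w5=0 clk=1 w8=0 w7=1 w6=1 w0=1
t2.Δ2 w1=0 w3=1 w9=0 w2=0 w4=1 w5=0 clk=1 w8=0 w7=1 w6=1 w0=1
t2.Δ3 w1=0 w3=1 w9=0 w2=1 w4=1 w5=0 clk=1 w8=0 w7=1 w6=1 w0=1
t2.Δ4 w1=0 w3=1 w9=0 w2=1 w4=1 w5=0 clk=1 w8=1 w7=1 w6=1 w0=1
t3.Δ0 w1=0 w3=1 w9=0 w2=1 w4=1 w5=0 clk=1 w8=1 w7=1 w6=1 w0=1
t3.Δ1 w1=0 w3=1 w9=0 w2=1 w4=1 w5=0 clk=0 w8=1 w7=1 w6=1 w0=1
t4.Δ0 w1=0 w3=1 w9=0 w2=1 w4=1 w5=0 clk=0 w8=1 w7=1 w6=1 w0=1
t4.Δ1 w1=0 w3=1 w9=0 w2=1 w4=1 w5=0 clk=1 w8=1 w7=1 w6=1 w0=1
t4.Δ2 w1=0 w3=0 w9=0 w2=1 w4=1 w5=0 clk=1 w8=1 w7=1 w6=1 w0=1
t4.Δ3 w1=0 w3=0 w9=0 w2=0 w4=1 w5=0 clk=1 w8=1 w7=1 w6=1 w0=1
t4.Δ4 w1=0 w3=0 w9=0 w2=0 w4=1 w5=0 clk=1 w8=0 w7=1 w6=1 w0=1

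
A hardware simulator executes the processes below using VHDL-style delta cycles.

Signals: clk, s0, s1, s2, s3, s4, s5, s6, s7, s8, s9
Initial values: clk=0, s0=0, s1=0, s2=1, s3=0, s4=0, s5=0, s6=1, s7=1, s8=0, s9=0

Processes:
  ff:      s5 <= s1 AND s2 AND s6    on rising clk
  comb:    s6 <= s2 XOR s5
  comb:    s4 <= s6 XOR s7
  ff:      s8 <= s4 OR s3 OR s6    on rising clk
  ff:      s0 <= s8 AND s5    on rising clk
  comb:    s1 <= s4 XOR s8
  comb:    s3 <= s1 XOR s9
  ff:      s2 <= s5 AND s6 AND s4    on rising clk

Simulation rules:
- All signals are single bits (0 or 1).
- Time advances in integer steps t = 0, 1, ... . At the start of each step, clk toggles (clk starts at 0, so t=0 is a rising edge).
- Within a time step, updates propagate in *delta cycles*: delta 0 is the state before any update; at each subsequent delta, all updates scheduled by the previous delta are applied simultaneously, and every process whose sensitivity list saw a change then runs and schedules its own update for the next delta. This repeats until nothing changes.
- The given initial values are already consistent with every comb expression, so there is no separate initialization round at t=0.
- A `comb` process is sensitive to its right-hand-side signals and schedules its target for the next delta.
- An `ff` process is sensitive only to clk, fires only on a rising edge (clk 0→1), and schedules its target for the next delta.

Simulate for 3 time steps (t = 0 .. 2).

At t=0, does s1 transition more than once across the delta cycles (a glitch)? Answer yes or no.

t=0 Δ0: s4=0 s3=0 s6=1 s0=0 s2=1 s7=1 s5=0 clk=0 s9=0 s8=0 s1=0
  Δ1: clk:0→1
  Δ2: s2:1→0, s8:0→1
  Δ3: s6:1→0, s1:0→1
  Δ4: s4:0→1, s3:0→1
  Δ5: s1:1→0
  Δ6: s3:1→0
  (6Δ to stable)
t=1 Δ0: s4=1 s3=0 s6=0 s0=0 s2=0 s7=1 s5=0 clk=1 s9=0 s8=1 s1=0
  Δ1: clk:1→0
  (1Δ to stable)
t=2 Δ0: s4=1 s3=0 s6=0 s0=0 s2=0 s7=1 s5=0 clk=0 s9=0 s8=1 s1=0
  Δ1: clk:0→1
  (1Δ to stable)

yes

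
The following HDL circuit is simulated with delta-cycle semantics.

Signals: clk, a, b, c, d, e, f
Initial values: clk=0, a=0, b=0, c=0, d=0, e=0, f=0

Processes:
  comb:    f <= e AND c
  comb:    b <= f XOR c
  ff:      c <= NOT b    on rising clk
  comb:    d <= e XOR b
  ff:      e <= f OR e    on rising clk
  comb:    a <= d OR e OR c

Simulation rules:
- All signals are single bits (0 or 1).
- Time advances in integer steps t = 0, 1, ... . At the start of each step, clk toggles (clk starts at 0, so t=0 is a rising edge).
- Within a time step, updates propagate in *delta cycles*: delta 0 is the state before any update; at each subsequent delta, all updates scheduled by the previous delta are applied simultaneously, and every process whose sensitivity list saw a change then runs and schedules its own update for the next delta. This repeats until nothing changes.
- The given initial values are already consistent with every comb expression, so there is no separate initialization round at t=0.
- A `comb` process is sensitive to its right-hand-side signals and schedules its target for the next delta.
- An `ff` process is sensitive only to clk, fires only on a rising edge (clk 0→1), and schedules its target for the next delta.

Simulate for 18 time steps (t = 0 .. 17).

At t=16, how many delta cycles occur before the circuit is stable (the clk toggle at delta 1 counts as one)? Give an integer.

4

t0.Δ0 a=0 c=0 b=0 e=0 d=0 f=0 clk=0
t0.Δ1 a=0 c=0 b=0 e=0 d=0 f=0 clk=1
t0.Δ2 a=0 c=1 b=0 e=0 d=0 f=0 clk=1
t0.Δ3 a=1 c=1 b=1 e=0 d=0 f=0 clk=1
t0.Δ4 a=1 c=1 b=1 e=0 d=1 f=0 clk=1
t1.Δ0 a=1 c=1 b=1 e=0 d=1 f=0 clk=1
t1.Δ1 a=1 c=1 b=1 e=0 d=1 f=0 clk=0
t2.Δ0 a=1 c=1 b=1 e=0 d=1 f=0 clk=0
t2.Δ1 a=1 c=1 b=1 e=0 d=1 f=0 clk=1
t2.Δ2 a=1 c=0 b=1 e=0 d=1 f=0 clk=1
t2.Δ3 a=1 c=0 b=0 e=0 d=1 f=0 clk=1
t2.Δ4 a=1 c=0 b=0 e=0 d=0 f=0 clk=1
t2.Δ5 a=0 c=0 b=0 e=0 d=0 f=0 clk=1
t3.Δ0 a=0 c=0 b=0 e=0 d=0 f=0 clk=1
t3.Δ1 a=0 c=0 b=0 e=0 d=0 f=0 clk=0
t4.Δ0 a=0 c=0 b=0 e=0 d=0 f=0 clk=0
t4.Δ1 a=0 c=0 b=0 e=0 d=0 f=0 clk=1
t4.Δ2 a=0 c=1 b=0 e=0 d=0 f=0 clk=1
t4.Δ3 a=1 c=1 b=1 e=0 d=0 f=0 clk=1
t4.Δ4 a=1 c=1 b=1 e=0 d=1 f=0 clk=1
t5.Δ0 a=1 c=1 b=1 e=0 d=1 f=0 clk=1
t5.Δ1 a=1 c=1 b=1 e=0 d=1 f=0 clk=0
t6.Δ0 a=1 c=1 b=1 e=0 d=1 f=0 clk=0
t6.Δ1 a=1 c=1 b=1 e=0 d=1 f=0 clk=1
t6.Δ2 a=1 c=0 b=1 e=0 d=1 f=0 clk=1
t6.Δ3 a=1 c=0 b=0 e=0 d=1 f=0 clk=1
t6.Δ4 a=1 c=0 b=0 e=0 d=0 f=0 clk=1
t6.Δ5 a=0 c=0 b=0 e=0 d=0 f=0 clk=1
t7.Δ0 a=0 c=0 b=0 e=0 d=0 f=0 clk=1
t7.Δ1 a=0 c=0 b=0 e=0 d=0 f=0 clk=0
t8.Δ0 a=0 c=0 b=0 e=0 d=0 f=0 clk=0
t8.Δ1 a=0 c=0 b=0 e=0 d=0 f=0 clk=1
t8.Δ2 a=0 c=1 b=0 e=0 d=0 f=0 clk=1
t8.Δ3 a=1 c=1 b=1 e=0 d=0 f=0 clk=1
t8.Δ4 a=1 c=1 b=1 e=0 d=1 f=0 clk=1
t9.Δ0 a=1 c=1 b=1 e=0 d=1 f=0 clk=1
t9.Δ1 a=1 c=1 b=1 e=0 d=1 f=0 clk=0
t10.Δ0 a=1 c=1 b=1 e=0 d=1 f=0 clk=0
t10.Δ1 a=1 c=1 b=1 e=0 d=1 f=0 clk=1
t10.Δ2 a=1 c=0 b=1 e=0 d=1 f=0 clk=1
t10.Δ3 a=1 c=0 b=0 e=0 d=1 f=0 clk=1
t10.Δ4 a=1 c=0 b=0 e=0 d=0 f=0 clk=1
t10.Δ5 a=0 c=0 b=0 e=0 d=0 f=0 clk=1
t11.Δ0 a=0 c=0 b=0 e=0 d=0 f=0 clk=1
t11.Δ1 a=0 c=0 b=0 e=0 d=0 f=0 clk=0
t12.Δ0 a=0 c=0 b=0 e=0 d=0 f=0 clk=0
t12.Δ1 a=0 c=0 b=0 e=0 d=0 f=0 clk=1
t12.Δ2 a=0 c=1 b=0 e=0 d=0 f=0 clk=1
t12.Δ3 a=1 c=1 b=1 e=0 d=0 f=0 clk=1
t12.Δ4 a=1 c=1 b=1 e=0 d=1 f=0 clk=1
t13.Δ0 a=1 c=1 b=1 e=0 d=1 f=0 clk=1
t13.Δ1 a=1 c=1 b=1 e=0 d=1 f=0 clk=0
t14.Δ0 a=1 c=1 b=1 e=0 d=1 f=0 clk=0
t14.Δ1 a=1 c=1 b=1 e=0 d=1 f=0 clk=1
t14.Δ2 a=1 c=0 b=1 e=0 d=1 f=0 clk=1
t14.Δ3 a=1 c=0 b=0 e=0 d=1 f=0 clk=1
t14.Δ4 a=1 c=0 b=0 e=0 d=0 f=0 clk=1
t14.Δ5 a=0 c=0 b=0 e=0 d=0 f=0 clk=1
t15.Δ0 a=0 c=0 b=0 e=0 d=0 f=0 clk=1
t15.Δ1 a=0 c=0 b=0 e=0 d=0 f=0 clk=0
t16.Δ0 a=0 c=0 b=0 e=0 d=0 f=0 clk=0
t16.Δ1 a=0 c=0 b=0 e=0 d=0 f=0 clk=1
t16.Δ2 a=0 c=1 b=0 e=0 d=0 f=0 clk=1
t16.Δ3 a=1 c=1 b=1 e=0 d=0 f=0 clk=1
t16.Δ4 a=1 c=1 b=1 e=0 d=1 f=0 clk=1
t17.Δ0 a=1 c=1 b=1 e=0 d=1 f=0 clk=1
t17.Δ1 a=1 c=1 b=1 e=0 d=1 f=0 clk=0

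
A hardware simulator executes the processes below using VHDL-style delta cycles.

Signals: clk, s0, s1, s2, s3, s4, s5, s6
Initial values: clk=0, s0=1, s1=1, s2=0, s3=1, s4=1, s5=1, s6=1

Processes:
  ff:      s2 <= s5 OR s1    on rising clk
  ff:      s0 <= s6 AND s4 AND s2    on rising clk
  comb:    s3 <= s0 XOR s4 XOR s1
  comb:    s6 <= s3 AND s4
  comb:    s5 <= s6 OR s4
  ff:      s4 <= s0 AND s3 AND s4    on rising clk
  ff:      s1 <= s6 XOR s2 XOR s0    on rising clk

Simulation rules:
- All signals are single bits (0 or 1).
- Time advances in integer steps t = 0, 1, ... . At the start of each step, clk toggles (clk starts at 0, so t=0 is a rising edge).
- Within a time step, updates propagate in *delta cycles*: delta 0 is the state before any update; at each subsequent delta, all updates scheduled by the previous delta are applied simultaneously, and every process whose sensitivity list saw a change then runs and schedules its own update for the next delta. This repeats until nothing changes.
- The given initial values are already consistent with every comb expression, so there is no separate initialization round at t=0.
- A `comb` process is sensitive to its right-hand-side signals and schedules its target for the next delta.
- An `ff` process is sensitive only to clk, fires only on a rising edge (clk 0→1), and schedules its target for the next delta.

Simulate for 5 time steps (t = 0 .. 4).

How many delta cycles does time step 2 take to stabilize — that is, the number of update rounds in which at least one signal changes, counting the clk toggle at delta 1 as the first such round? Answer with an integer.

t0.Δ0 s0=1 s1=1 s6=1 s5=1 s4=1 clk=0 s2=0 s3=1
t0.Δ1 s0=1 s1=1 s6=1 s5=1 s4=1 clk=1 s2=0 s3=1
t0.Δ2 s0=0 s1=0 s6=1 s5=1 s4=1 clk=1 s2=1 s3=1
t1.Δ0 s0=0 s1=0 s6=1 s5=1 s4=1 clk=1 s2=1 s3=1
t1.Δ1 s0=0 s1=0 s6=1 s5=1 s4=1 clk=0 s2=1 s3=1
t2.Δ0 s0=0 s1=0 s6=1 s5=1 s4=1 clk=0 s2=1 s3=1
t2.Δ1 s0=0 s1=0 s6=1 s5=1 s4=1 clk=1 s2=1 s3=1
t2.Δ2 s0=1 s1=0 s6=1 s5=1 s4=0 clk=1 s2=1 s3=1
t2.Δ3 s0=1 s1=0 s6=0 s5=1 s4=0 clk=1 s2=1 s3=1
t2.Δ4 s0=1 s1=0 s6=0 s5=0 s4=0 clk=1 s2=1 s3=1
t3.Δ0 s0=1 s1=0 s6=0 s5=0 s4=0 clk=1 s2=1 s3=1
t3.Δ1 s0=1 s1=0 s6=0 s5=0 s4=0 clk=0 s2=1 s3=1
t4.Δ0 s0=1 s1=0 s6=0 s5=0 s4=0 clk=0 s2=1 s3=1
t4.Δ1 s0=1 s1=0 s6=0 s5=0 s4=0 clk=1 s2=1 s3=1
t4.Δ2 s0=0 s1=0 s6=0 s5=0 s4=0 clk=1 s2=0 s3=1
t4.Δ3 s0=0 s1=0 s6=0 s5=0 s4=0 clk=1 s2=0 s3=0

4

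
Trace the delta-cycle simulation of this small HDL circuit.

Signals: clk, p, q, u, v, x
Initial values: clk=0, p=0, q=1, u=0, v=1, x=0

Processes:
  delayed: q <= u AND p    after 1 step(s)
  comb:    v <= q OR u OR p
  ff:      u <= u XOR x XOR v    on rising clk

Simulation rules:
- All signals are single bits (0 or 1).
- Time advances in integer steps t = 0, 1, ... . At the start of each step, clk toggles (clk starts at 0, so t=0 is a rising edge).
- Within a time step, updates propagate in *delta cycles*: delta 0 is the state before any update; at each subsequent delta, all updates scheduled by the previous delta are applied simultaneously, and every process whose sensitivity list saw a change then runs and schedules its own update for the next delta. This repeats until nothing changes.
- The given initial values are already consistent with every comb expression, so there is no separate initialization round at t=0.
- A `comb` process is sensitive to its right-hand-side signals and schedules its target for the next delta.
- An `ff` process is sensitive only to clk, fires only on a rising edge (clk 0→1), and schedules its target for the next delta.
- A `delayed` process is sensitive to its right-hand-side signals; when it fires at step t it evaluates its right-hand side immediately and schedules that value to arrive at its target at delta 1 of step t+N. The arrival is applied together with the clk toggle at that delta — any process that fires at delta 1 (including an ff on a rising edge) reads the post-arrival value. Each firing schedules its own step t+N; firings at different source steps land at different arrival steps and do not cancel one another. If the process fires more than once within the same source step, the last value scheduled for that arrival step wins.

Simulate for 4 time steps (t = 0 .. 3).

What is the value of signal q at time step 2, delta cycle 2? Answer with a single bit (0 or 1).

t0.Δ0 q=1 x=0 clk=0 u=0 p=0 v=1
t0.Δ1 q=1 x=0 clk=1 u=0 p=0 v=1
t0.Δ2 q=1 x=0 clk=1 u=1 p=0 v=1
t1.Δ0 q=1 x=0 clk=1 u=1 p=0 v=1
t1.Δ1 q=0 x=0 clk=0 u=1 p=0 v=1
t2.Δ0 q=0 x=0 clk=0 u=1 p=0 v=1
t2.Δ1 q=0 x=0 clk=1 u=1 p=0 v=1
t2.Δ2 q=0 x=0 clk=1 u=0 p=0 v=1
t2.Δ3 q=0 x=0 clk=1 u=0 p=0 v=0
t3.Δ0 q=0 x=0 clk=1 u=0 p=0 v=0
t3.Δ1 q=0 x=0 clk=0 u=0 p=0 v=0

0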